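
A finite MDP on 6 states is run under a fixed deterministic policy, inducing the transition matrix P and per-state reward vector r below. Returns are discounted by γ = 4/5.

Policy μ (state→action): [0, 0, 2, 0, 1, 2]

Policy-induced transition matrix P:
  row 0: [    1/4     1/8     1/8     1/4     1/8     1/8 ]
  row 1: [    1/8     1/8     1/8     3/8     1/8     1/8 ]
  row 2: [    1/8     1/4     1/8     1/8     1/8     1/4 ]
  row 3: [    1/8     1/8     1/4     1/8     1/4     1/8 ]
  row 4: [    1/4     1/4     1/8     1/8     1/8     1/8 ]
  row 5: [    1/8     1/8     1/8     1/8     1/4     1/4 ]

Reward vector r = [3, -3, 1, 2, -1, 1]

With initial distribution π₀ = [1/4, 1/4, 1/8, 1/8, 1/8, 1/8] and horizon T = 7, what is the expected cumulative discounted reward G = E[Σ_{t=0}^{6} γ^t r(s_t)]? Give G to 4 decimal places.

t=0: π = [0.2500, 0.2500, 0.1250, 0.1250, 0.1250, 0.1250], E[r] = 0.3750, γ^t·E[r] = 0.375000, running G = 0.375000
t=1: π = [0.1719, 0.1563, 0.1406, 0.2188, 0.1563, 0.1563], E[r] = 0.6250, γ^t·E[r] = 0.500000, running G = 0.875000
t=2: π = [0.1660, 0.1621, 0.1523, 0.1855, 0.1719, 0.1621], E[r] = 0.5254, γ^t·E[r] = 0.336250, running G = 1.211250
t=3: π = [0.1672, 0.1655, 0.1482, 0.1863, 0.1685, 0.1643], E[r] = 0.5217, γ^t·E[r] = 0.267125, running G = 1.478375
t=4: π = [0.1670, 0.1646, 0.1483, 0.1873, 0.1688, 0.1641], E[r] = 0.5252, γ^t·E[r] = 0.215138, running G = 1.693513
t=5: π = [0.1670, 0.1646, 0.1484, 0.1870, 0.1689, 0.1640], E[r] = 0.5246, γ^t·E[r] = 0.171891, running G = 1.865404
t=6: π = [0.1670, 0.1647, 0.1484, 0.1870, 0.1689, 0.1641], E[r] = 0.5246, γ^t·E[r] = 0.137514, running G = 2.002918

G = 2.0029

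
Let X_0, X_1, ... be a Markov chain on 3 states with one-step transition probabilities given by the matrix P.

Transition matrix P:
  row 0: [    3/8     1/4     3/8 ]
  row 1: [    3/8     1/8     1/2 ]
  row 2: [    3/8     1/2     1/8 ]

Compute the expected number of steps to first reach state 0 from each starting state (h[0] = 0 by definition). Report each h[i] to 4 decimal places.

h = [0.0000, 2.6667, 2.6667]

First-step conditioning: h[0] = 0; for i ≠ 0, h[i] = 1 + Σ_k P[i][k]·h[k].
  h[1] = 1 + 1/8·h[1] + 1/2·h[2]
  h[2] = 1 + 1/2·h[1] + 1/8·h[2]
Solving the 2×2 linear system over states ≠ 0 gives exactly h = [0, 8/3, 8/3] (h[0] = 0 is the target).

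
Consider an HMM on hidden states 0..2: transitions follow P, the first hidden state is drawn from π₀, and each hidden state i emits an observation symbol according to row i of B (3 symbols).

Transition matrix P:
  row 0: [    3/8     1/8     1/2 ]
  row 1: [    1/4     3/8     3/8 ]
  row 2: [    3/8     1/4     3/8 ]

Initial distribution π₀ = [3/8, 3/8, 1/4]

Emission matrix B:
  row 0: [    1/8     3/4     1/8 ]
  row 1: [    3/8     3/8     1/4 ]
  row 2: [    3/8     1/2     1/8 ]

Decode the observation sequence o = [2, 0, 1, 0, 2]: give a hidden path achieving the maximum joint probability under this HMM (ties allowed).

path = [1, 2, 0, 2, 1]

t=0: δ = [4.688e-02, 9.375e-02, 3.125e-02]  (obs o_0=2)
t=1: δ = [2.930e-03, 1.318e-02, 1.318e-02]  ψ = [1, 1, 1]  (obs o_1=0)
t=2: δ = [3.708e-03, 1.854e-03, 2.472e-03]  ψ = [2, 1, 1]  (obs o_2=1)
t=3: δ = [1.738e-04, 2.607e-04, 6.952e-04]  ψ = [0, 1, 0]  (obs o_3=0)
t=4: δ = [3.259e-05, 4.345e-05, 3.259e-05]  ψ = [2, 2, 2]  (obs o_4=2)
backtrack: best end state = 1; path = [1, 2, 0, 2, 1]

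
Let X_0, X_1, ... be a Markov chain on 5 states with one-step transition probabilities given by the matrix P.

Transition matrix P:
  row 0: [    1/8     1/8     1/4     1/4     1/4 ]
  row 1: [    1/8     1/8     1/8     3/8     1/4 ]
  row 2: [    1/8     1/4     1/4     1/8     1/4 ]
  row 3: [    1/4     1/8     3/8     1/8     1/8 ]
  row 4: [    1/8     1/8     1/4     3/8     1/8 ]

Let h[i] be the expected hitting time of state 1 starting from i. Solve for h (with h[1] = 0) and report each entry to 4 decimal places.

First-step conditioning: h[1] = 0; for i ≠ 1, h[i] = 1 + Σ_k P[i][k]·h[k].
  h[0] = 1 + 1/8·h[0] + 1/4·h[2] + 1/4·h[3] + 1/4·h[4]
  h[2] = 1 + 1/8·h[0] + 1/4·h[2] + 1/8·h[3] + 1/4·h[4]
  h[3] = 1 + 1/4·h[0] + 3/8·h[2] + 1/8·h[3] + 1/8·h[4]
  h[4] = 1 + 1/8·h[0] + 1/4·h[2] + 3/8·h[3] + 1/8·h[4]
Solving the 4×4 linear system over states ≠ 1 gives exactly h = [5320/849, 0, 4664/849, 5248/849, 5312/849] (h[1] = 0 is the target).

h = [6.2662, 0.0000, 5.4935, 6.1814, 6.2568]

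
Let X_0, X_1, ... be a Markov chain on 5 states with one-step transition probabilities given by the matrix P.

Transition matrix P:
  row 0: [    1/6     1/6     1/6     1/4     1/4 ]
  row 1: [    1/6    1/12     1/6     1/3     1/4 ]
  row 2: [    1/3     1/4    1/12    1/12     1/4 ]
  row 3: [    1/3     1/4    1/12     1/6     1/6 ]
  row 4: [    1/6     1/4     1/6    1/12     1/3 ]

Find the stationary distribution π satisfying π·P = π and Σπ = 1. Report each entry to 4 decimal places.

π = [0.2208, 0.1985, 0.1396, 0.1852, 0.2559]

Balance equations π_j = Σ_i π_i·P[i][j]:
  π_0 = 1/6·π_0 + 1/6·π_1 + 1/3·π_2 + 1/3·π_3 + 1/6·π_4
  π_1 = 1/6·π_0 + 1/12·π_1 + 1/4·π_2 + 1/4·π_3 + 1/4·π_4
  π_2 = 1/6·π_0 + 1/6·π_1 + 1/12·π_2 + 1/12·π_3 + 1/6·π_4
  π_3 = 1/4·π_0 + 1/3·π_1 + 1/12·π_2 + 1/6·π_3 + 1/12·π_4
  normalize: π_0 + π_1 + π_2 + π_3 + π_4 = 1
Solving the linear system gives exactly π = [431/1952, 775/3904, 545/3904, 723/3904, 999/3904].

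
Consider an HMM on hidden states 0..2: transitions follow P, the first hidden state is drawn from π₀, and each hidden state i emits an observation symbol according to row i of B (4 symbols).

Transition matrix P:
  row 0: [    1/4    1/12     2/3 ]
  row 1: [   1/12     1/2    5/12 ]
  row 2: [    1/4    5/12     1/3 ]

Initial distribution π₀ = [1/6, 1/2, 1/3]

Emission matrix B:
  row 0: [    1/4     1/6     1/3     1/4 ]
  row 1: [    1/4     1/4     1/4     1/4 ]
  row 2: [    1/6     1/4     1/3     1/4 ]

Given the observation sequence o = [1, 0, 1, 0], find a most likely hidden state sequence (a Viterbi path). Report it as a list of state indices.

path = [1, 1, 1, 1]

t=0: δ = [2.778e-02, 1.250e-01, 8.333e-02]  (obs o_0=1)
t=1: δ = [5.208e-03, 1.562e-02, 8.681e-03]  ψ = [2, 1, 1]  (obs o_1=0)
t=2: δ = [3.617e-04, 1.953e-03, 1.628e-03]  ψ = [2, 1, 1]  (obs o_2=1)
t=3: δ = [1.017e-04, 2.441e-04, 1.356e-04]  ψ = [2, 1, 1]  (obs o_3=0)
backtrack: best end state = 1; path = [1, 1, 1, 1]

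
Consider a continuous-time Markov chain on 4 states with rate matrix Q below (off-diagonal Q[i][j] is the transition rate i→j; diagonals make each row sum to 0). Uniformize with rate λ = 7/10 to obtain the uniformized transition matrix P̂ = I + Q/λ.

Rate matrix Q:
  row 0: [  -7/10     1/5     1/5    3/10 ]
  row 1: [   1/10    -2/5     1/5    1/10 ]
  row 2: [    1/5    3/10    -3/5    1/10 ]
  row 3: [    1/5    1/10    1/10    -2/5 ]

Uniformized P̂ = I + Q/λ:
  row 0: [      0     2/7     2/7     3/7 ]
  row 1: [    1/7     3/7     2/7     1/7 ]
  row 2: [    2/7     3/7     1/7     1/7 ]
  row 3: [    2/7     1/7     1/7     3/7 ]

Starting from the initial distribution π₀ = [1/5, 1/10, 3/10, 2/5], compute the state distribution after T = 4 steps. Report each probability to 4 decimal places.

t=0: π = [0.2000, 0.1000, 0.3000, 0.4000]
t=1: π = [0.2143, 0.2857, 0.1857, 0.3143]
t=2: π = [0.1837, 0.3082, 0.2143, 0.2939]
t=3: π = [0.1892, 0.3184, 0.2131, 0.2793]
t=4: π = [0.1862, 0.3217, 0.2154, 0.2767]

π = [0.1862, 0.3217, 0.2154, 0.2767]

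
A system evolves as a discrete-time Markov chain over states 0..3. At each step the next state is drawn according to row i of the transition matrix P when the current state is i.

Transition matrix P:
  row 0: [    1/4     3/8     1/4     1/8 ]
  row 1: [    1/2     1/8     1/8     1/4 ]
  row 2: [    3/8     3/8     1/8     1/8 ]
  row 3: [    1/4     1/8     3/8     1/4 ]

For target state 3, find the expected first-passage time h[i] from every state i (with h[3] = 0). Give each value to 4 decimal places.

h = [6.1538, 5.5385, 6.1538, 0.0000]

First-step conditioning: h[3] = 0; for i ≠ 3, h[i] = 1 + Σ_k P[i][k]·h[k].
  h[0] = 1 + 1/4·h[0] + 3/8·h[1] + 1/4·h[2]
  h[1] = 1 + 1/2·h[0] + 1/8·h[1] + 1/8·h[2]
  h[2] = 1 + 3/8·h[0] + 3/8·h[1] + 1/8·h[2]
Solving the 3×3 linear system over states ≠ 3 gives exactly h = [80/13, 72/13, 80/13, 0] (h[3] = 0 is the target).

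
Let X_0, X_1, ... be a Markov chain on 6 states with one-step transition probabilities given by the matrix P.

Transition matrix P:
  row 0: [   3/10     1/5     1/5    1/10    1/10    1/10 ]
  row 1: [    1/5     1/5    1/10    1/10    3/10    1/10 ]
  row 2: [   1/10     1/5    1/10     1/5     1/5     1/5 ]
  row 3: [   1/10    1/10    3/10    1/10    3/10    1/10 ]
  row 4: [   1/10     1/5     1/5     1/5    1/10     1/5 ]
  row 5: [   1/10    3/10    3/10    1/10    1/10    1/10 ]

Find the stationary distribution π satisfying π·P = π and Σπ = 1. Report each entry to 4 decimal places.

Balance equations π_j = Σ_i π_i·P[i][j]:
  π_0 = 3/10·π_0 + 1/5·π_1 + 1/10·π_2 + 1/10·π_3 + 1/10·π_4 + 1/10·π_5
  π_1 = 1/5·π_0 + 1/5·π_1 + 1/5·π_2 + 1/10·π_3 + 1/5·π_4 + 3/10·π_5
  π_2 = 1/5·π_0 + 1/10·π_1 + 1/10·π_2 + 3/10·π_3 + 1/5·π_4 + 3/10·π_5
  π_3 = 1/10·π_0 + 1/10·π_1 + 1/5·π_2 + 1/10·π_3 + 1/5·π_4 + 1/10·π_5
  π_4 = 1/10·π_0 + 3/10·π_1 + 1/5·π_2 + 3/10·π_3 + 1/10·π_4 + 1/10·π_5
  normalize: π_0 + π_1 + π_2 + π_3 + π_4 + π_5 = 1
Solving the linear system gives exactly π = [3/20, 1/5, 83/440, 11/80, 41/220, 11/80].

π = [0.1500, 0.2000, 0.1886, 0.1375, 0.1864, 0.1375]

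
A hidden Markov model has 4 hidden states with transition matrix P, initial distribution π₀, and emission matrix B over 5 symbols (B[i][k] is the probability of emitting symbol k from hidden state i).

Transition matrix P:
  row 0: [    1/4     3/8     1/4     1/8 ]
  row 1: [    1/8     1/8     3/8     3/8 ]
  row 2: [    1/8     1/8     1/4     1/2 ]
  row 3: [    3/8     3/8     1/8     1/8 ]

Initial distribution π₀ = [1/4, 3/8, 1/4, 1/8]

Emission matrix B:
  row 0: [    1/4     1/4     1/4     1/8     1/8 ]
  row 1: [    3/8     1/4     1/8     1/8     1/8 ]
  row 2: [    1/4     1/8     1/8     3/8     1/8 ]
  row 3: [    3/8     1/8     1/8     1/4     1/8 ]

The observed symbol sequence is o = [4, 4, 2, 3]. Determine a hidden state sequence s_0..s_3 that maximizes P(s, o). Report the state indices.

path = [1, 3, 0, 2]

t=0: δ = [3.125e-02, 4.688e-02, 3.125e-02, 1.562e-02]  (obs o_0=4)
t=1: δ = [9.766e-04, 1.465e-03, 2.197e-03, 2.197e-03]  ψ = [0, 0, 1, 1]  (obs o_1=4)
t=2: δ = [2.060e-04, 1.030e-04, 6.866e-05, 1.373e-04]  ψ = [3, 3, 1, 2]  (obs o_2=2)
t=3: δ = [6.437e-06, 9.656e-06, 1.931e-05, 9.656e-06]  ψ = [0, 0, 0, 1]  (obs o_3=3)
backtrack: best end state = 2; path = [1, 3, 0, 2]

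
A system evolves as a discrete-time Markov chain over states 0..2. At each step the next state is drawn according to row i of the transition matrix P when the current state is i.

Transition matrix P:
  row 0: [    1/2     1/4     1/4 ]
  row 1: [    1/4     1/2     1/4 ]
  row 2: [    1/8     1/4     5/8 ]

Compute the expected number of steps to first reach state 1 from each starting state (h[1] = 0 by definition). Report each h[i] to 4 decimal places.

First-step conditioning: h[1] = 0; for i ≠ 1, h[i] = 1 + Σ_k P[i][k]·h[k].
  h[0] = 1 + 1/2·h[0] + 1/4·h[2]
  h[2] = 1 + 1/8·h[0] + 5/8·h[2]
Solving the 2×2 linear system over states ≠ 1 gives exactly h = [4, 0, 4] (h[1] = 0 is the target).

h = [4.0000, 0.0000, 4.0000]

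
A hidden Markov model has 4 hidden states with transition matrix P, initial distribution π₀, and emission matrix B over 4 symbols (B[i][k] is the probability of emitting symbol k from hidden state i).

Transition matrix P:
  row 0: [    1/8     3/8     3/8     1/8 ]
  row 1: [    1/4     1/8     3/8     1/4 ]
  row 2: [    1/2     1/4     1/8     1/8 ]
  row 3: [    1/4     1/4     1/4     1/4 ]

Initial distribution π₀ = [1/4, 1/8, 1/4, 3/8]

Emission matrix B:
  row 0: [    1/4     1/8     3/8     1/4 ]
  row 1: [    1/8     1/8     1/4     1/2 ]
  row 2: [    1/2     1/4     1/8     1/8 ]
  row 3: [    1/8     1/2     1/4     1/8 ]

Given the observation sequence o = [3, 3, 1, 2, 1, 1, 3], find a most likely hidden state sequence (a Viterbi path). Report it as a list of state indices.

path = [0, 1, 2, 0, 2, 0, 1]

t=0: δ = [6.250e-02, 6.250e-02, 3.125e-02, 4.688e-02]  (obs o_0=3)
t=1: δ = [3.906e-03, 1.172e-02, 2.930e-03, 1.953e-03]  ψ = [1, 0, 0, 1]  (obs o_1=3)
t=2: δ = [3.662e-04, 1.831e-04, 1.099e-03, 1.465e-03]  ψ = [1, 0, 1, 1]  (obs o_2=1)
t=3: δ = [2.060e-04, 9.155e-05, 4.578e-05, 9.155e-05]  ψ = [2, 3, 3, 3]  (obs o_3=2)
t=4: δ = [3.219e-06, 9.656e-06, 1.931e-05, 1.287e-05]  ψ = [0, 0, 0, 0]  (obs o_4=1)
t=5: δ = [1.207e-06, 6.035e-07, 9.052e-07, 1.609e-06]  ψ = [2, 2, 1, 3]  (obs o_5=1)
t=6: δ = [1.132e-07, 2.263e-07, 5.658e-08, 5.029e-08]  ψ = [2, 0, 0, 3]  (obs o_6=3)
backtrack: best end state = 1; path = [0, 1, 2, 0, 2, 0, 1]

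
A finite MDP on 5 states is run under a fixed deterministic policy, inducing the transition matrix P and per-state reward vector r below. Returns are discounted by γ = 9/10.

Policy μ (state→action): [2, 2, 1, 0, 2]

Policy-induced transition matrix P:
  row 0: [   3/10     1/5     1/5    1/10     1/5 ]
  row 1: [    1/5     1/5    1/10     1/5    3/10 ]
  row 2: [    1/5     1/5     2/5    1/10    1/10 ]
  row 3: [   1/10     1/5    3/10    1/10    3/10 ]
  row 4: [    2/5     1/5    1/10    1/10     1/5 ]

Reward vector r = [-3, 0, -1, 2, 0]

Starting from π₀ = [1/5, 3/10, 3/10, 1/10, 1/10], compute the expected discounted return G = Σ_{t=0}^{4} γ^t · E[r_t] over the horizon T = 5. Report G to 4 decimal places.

G = -2.9140

t=0: π = [0.2000, 0.3000, 0.3000, 0.1000, 0.1000], E[r] = -0.7000, γ^t·E[r] = -0.700000, running G = -0.700000
t=1: π = [0.2300, 0.2000, 0.2300, 0.1300, 0.2100], E[r] = -0.6600, γ^t·E[r] = -0.594000, running G = -1.294000
t=2: π = [0.2520, 0.2000, 0.2180, 0.1200, 0.2100], E[r] = -0.7340, γ^t·E[r] = -0.594540, running G = -1.888540
t=3: π = [0.2552, 0.2000, 0.2146, 0.1200, 0.2102], E[r] = -0.7402, γ^t·E[r] = -0.539606, running G = -2.428146
t=4: π = [0.2556, 0.2000, 0.2139, 0.1200, 0.2105], E[r] = -0.7406, γ^t·E[r] = -0.485895, running G = -2.914040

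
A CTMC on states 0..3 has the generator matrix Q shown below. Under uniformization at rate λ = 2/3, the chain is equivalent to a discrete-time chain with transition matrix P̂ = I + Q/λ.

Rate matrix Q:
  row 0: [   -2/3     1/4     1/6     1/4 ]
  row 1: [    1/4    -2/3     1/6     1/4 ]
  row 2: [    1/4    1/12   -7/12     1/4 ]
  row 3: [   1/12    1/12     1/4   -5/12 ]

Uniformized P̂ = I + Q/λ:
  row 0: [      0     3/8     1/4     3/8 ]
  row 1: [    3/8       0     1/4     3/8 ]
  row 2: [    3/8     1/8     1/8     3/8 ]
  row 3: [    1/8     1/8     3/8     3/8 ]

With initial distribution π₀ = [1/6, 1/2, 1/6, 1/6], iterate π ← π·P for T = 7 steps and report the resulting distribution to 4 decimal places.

t=0: π = [0.1667, 0.5000, 0.1667, 0.1667]
t=1: π = [0.2708, 0.1042, 0.2500, 0.3750]
t=2: π = [0.1797, 0.1797, 0.2656, 0.3750]
t=3: π = [0.2139, 0.1475, 0.2637, 0.3750]
t=4: π = [0.2010, 0.1600, 0.2639, 0.3750]
t=5: π = [0.2059, 0.1553, 0.2639, 0.3750]
t=6: π = [0.2041, 0.1571, 0.2639, 0.3750]
t=7: π = [0.2047, 0.1564, 0.2639, 0.3750]

π = [0.2047, 0.1564, 0.2639, 0.3750]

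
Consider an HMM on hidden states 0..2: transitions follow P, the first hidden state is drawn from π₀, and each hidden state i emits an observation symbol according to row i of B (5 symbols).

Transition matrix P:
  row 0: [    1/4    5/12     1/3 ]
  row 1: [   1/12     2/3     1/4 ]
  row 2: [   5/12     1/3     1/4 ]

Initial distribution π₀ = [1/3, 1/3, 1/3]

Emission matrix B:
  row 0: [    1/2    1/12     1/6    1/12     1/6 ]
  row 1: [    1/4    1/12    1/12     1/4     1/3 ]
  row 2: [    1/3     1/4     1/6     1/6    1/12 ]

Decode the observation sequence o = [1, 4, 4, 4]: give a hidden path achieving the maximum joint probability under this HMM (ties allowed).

path = [2, 1, 1, 1]

t=0: δ = [2.778e-02, 2.778e-02, 8.333e-02]  (obs o_0=1)
t=1: δ = [5.787e-03, 9.259e-03, 1.736e-03]  ψ = [2, 2, 2]  (obs o_1=4)
t=2: δ = [2.411e-04, 2.058e-03, 1.929e-04]  ψ = [0, 1, 1]  (obs o_2=4)
t=3: δ = [2.858e-05, 4.572e-04, 4.287e-05]  ψ = [1, 1, 1]  (obs o_3=4)
backtrack: best end state = 1; path = [2, 1, 1, 1]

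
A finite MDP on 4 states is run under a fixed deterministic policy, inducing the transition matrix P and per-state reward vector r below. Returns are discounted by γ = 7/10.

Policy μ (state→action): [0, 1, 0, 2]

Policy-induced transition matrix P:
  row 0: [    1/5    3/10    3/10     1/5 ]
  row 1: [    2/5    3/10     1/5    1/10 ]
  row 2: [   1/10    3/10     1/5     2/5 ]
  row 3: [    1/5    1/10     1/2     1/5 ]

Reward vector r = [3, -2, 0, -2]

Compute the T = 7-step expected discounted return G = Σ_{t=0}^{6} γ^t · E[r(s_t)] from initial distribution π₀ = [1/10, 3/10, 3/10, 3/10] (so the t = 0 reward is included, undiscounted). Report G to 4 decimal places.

G = -1.5024

t=0: π = [0.1000, 0.3000, 0.3000, 0.3000], E[r] = -0.9000, γ^t·E[r] = -0.900000, running G = -0.900000
t=1: π = [0.2300, 0.2400, 0.3000, 0.2300], E[r] = -0.2500, γ^t·E[r] = -0.175000, running G = -1.075000
t=2: π = [0.2180, 0.2540, 0.2920, 0.2360], E[r] = -0.3260, γ^t·E[r] = -0.159740, running G = -1.234740
t=3: π = [0.2216, 0.2528, 0.2926, 0.2330], E[r] = -0.3068, γ^t·E[r] = -0.105232, running G = -1.339972
t=4: π = [0.2213, 0.2534, 0.2921, 0.2332], E[r] = -0.3094, γ^t·E[r] = -0.074282, running G = -1.414255
t=5: π = [0.2215, 0.2534, 0.2921, 0.2331], E[r] = -0.3084, γ^t·E[r] = -0.051837, running G = -1.466092
t=6: π = [0.2215, 0.2534, 0.2921, 0.2331], E[r] = -0.3086, γ^t·E[r] = -0.036302, running G = -1.502394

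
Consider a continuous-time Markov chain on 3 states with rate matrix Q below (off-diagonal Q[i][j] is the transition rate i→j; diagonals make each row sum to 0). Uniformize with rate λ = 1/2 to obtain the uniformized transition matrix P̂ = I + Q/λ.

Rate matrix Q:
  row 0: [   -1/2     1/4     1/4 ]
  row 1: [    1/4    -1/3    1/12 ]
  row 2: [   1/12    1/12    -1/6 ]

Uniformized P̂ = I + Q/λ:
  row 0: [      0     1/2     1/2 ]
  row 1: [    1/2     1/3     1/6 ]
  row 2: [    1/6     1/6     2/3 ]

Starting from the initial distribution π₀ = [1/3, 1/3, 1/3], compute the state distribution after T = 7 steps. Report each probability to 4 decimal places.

π = [0.2258, 0.2904, 0.4838]

t=0: π = [0.3333, 0.3333, 0.3333]
t=1: π = [0.2222, 0.3333, 0.4444]
t=2: π = [0.2407, 0.2963, 0.4630]
t=3: π = [0.2253, 0.2963, 0.4784]
t=4: π = [0.2279, 0.2912, 0.4810]
t=5: π = [0.2257, 0.2912, 0.4831]
t=6: π = [0.2261, 0.2904, 0.4835]
t=7: π = [0.2258, 0.2904, 0.4838]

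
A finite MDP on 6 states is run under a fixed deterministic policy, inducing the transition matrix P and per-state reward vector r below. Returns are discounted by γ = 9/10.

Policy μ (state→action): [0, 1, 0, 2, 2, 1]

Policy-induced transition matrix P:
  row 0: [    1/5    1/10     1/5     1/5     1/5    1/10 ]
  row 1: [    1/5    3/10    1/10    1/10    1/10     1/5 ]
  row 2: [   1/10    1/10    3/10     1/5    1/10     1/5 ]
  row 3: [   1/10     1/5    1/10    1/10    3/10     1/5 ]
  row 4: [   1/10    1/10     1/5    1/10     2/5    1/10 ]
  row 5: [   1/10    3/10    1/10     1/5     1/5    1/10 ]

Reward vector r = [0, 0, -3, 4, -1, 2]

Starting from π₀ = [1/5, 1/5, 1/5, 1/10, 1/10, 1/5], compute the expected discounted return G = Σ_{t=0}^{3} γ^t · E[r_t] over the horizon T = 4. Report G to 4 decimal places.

t=0: π = [0.2000, 0.2000, 0.2000, 0.1000, 0.1000, 0.2000], E[r] = 0.1000, γ^t·E[r] = 0.100000, running G = 0.100000
t=1: π = [0.1400, 0.1900, 0.1700, 0.1600, 0.1900, 0.1500], E[r] = 0.2400, γ^t·E[r] = 0.216000, running G = 0.316000
t=2: π = [0.1330, 0.1840, 0.1670, 0.1460, 0.2180, 0.1520], E[r] = 0.1690, γ^t·E[r] = 0.136890, running G = 0.452890
t=3: π = [0.1317, 0.1818, 0.1685, 0.1452, 0.2231, 0.1497], E[r] = 0.1516, γ^t·E[r] = 0.110516, running G = 0.563406

G = 0.5634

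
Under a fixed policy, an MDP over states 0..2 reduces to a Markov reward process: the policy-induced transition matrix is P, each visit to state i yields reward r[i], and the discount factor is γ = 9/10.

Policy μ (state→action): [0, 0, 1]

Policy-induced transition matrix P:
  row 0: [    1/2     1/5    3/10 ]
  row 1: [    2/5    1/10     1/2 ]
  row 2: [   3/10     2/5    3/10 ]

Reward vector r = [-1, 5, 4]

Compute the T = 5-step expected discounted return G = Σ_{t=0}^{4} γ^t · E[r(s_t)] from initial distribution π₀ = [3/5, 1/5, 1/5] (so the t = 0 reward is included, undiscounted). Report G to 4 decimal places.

G = 7.8631

t=0: π = [0.6000, 0.2000, 0.2000], E[r] = 1.2000, γ^t·E[r] = 1.200000, running G = 1.200000
t=1: π = [0.4400, 0.2200, 0.3400], E[r] = 2.0200, γ^t·E[r] = 1.818000, running G = 3.018000
t=2: π = [0.4100, 0.2460, 0.3440], E[r] = 2.1960, γ^t·E[r] = 1.778760, running G = 4.796760
t=3: π = [0.4066, 0.2442, 0.3492], E[r] = 2.2112, γ^t·E[r] = 1.611965, running G = 6.408725
t=4: π = [0.4057, 0.2454, 0.3488], E[r] = 2.2167, γ^t·E[r] = 1.454390, running G = 7.863115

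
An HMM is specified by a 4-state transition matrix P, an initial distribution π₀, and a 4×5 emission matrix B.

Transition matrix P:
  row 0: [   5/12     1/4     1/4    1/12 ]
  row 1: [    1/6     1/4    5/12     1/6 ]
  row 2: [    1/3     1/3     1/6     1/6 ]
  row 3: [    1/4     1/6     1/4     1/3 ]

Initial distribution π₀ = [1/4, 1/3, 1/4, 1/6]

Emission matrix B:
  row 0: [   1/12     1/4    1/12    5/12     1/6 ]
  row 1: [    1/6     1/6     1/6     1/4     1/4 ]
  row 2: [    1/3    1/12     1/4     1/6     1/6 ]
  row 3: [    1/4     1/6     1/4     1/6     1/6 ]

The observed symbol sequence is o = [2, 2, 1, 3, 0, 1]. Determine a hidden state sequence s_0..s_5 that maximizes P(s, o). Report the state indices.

t=0: δ = [2.083e-02, 5.556e-02, 6.250e-02, 4.167e-02]  (obs o_0=2)
t=1: δ = [1.736e-03, 3.472e-03, 5.787e-03, 3.472e-03]  ψ = [2, 2, 1, 3]  (obs o_1=2)
t=2: δ = [4.823e-04, 3.215e-04, 1.206e-04, 1.929e-04]  ψ = [2, 2, 1, 3]  (obs o_2=1)
t=3: δ = [8.372e-05, 3.014e-05, 2.233e-05, 1.072e-05]  ψ = [0, 0, 1, 3]  (obs o_3=3)
t=4: δ = [2.907e-06, 3.489e-06, 6.977e-06, 1.744e-06]  ψ = [0, 0, 0, 0]  (obs o_4=0)
t=5: δ = [5.814e-07, 3.876e-07, 1.211e-07, 1.938e-07]  ψ = [2, 2, 1, 2]  (obs o_5=1)
backtrack: best end state = 0; path = [1, 2, 0, 0, 2, 0]

path = [1, 2, 0, 0, 2, 0]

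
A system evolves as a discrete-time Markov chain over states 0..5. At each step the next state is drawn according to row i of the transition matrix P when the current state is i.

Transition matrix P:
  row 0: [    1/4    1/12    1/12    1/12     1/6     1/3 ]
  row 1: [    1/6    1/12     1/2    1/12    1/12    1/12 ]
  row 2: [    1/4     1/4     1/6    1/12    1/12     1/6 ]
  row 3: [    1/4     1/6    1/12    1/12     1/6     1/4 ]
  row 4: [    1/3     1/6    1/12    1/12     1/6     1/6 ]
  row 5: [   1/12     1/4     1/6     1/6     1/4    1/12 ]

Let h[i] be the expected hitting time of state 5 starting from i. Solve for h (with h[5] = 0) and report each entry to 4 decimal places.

First-step conditioning: h[5] = 0; for i ≠ 5, h[i] = 1 + Σ_k P[i][k]·h[k].
  h[0] = 1 + 1/4·h[0] + 1/12·h[1] + 1/12·h[2] + 1/12·h[3] + 1/6·h[4]
  h[1] = 1 + 1/6·h[0] + 1/12·h[1] + 1/2·h[2] + 1/12·h[3] + 1/12·h[4]
  h[2] = 1 + 1/4·h[0] + 1/4·h[1] + 1/6·h[2] + 1/12·h[3] + 1/12·h[4]
  h[3] = 1 + 1/4·h[0] + 1/6·h[1] + 1/12·h[2] + 1/12·h[3] + 1/6·h[4]
  h[4] = 1 + 1/3·h[0] + 1/6·h[1] + 1/12·h[2] + 1/12·h[3] + 1/6·h[4]
Solving the 5×5 linear system over states ≠ 5 gives exactly h = [26640/6551, 35352/6551, 32598/6551, 29586/6551, 31806/6551, 0] (h[5] = 0 is the target).

h = [4.0666, 5.3964, 4.9760, 4.5163, 4.8551, 0.0000]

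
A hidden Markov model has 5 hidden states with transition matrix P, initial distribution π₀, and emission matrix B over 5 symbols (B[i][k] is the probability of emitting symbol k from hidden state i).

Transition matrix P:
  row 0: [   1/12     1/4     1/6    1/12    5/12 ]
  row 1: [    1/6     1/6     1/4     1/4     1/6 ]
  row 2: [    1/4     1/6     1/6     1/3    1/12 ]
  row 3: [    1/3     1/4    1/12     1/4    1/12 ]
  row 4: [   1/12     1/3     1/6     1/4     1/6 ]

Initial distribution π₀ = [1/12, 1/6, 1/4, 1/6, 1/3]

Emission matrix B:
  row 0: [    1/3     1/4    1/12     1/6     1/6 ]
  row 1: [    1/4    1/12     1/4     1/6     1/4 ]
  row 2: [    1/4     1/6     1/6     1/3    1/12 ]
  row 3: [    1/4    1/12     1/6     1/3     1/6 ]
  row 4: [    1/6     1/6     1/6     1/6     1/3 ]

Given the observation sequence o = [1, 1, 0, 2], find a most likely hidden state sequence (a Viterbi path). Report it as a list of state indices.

t=0: δ = [2.083e-02, 1.389e-02, 4.167e-02, 1.389e-02, 5.556e-02]  (obs o_0=1)
t=1: δ = [2.604e-03, 1.543e-03, 1.543e-03, 1.157e-03, 1.543e-03]  ψ = [2, 4, 4, 2, 4]  (obs o_1=1)
t=2: δ = [1.286e-04, 1.628e-04, 1.085e-04, 1.286e-04, 1.808e-04]  ψ = [2, 0, 0, 2, 0]  (obs o_2=0)
t=3: δ = [3.572e-06, 1.507e-05, 6.782e-06, 7.535e-06, 8.931e-06]  ψ = [3, 4, 1, 4, 0]  (obs o_3=2)
backtrack: best end state = 1; path = [2, 0, 4, 1]

path = [2, 0, 4, 1]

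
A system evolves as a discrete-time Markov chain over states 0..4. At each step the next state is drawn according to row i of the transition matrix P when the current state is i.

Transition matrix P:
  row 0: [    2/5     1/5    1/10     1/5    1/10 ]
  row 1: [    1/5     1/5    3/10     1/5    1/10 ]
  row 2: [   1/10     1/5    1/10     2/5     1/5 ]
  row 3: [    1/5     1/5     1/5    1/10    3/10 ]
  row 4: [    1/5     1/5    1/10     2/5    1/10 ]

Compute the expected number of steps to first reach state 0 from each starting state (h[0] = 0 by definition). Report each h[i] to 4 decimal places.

h = [0.0000, 5.5584, 6.0034, 5.4996, 5.4576]

First-step conditioning: h[0] = 0; for i ≠ 0, h[i] = 1 + Σ_k P[i][k]·h[k].
  h[1] = 1 + 1/5·h[1] + 3/10·h[2] + 1/5·h[3] + 1/10·h[4]
  h[2] = 1 + 1/5·h[1] + 1/10·h[2] + 2/5·h[3] + 1/5·h[4]
  h[3] = 1 + 1/5·h[1] + 1/5·h[2] + 1/10·h[3] + 3/10·h[4]
  h[4] = 1 + 1/5·h[1] + 1/10·h[2] + 2/5·h[3] + 1/10·h[4]
Solving the 4×4 linear system over states ≠ 0 gives exactly h = [0, 6620/1191, 7150/1191, 6550/1191, 6500/1191] (h[0] = 0 is the target).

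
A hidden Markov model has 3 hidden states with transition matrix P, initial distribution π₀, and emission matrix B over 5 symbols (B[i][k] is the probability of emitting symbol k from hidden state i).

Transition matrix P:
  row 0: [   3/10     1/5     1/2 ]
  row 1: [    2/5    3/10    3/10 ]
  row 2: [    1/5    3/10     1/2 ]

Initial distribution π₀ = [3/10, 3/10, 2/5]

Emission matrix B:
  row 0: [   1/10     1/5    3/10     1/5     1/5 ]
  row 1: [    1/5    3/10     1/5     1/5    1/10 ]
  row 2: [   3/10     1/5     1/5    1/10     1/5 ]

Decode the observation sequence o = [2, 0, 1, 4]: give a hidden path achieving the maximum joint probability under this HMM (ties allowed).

path = [0, 2, 2, 2]

t=0: δ = [9.000e-02, 6.000e-02, 8.000e-02]  (obs o_0=2)
t=1: δ = [2.700e-03, 4.800e-03, 1.350e-02]  ψ = [0, 2, 0]  (obs o_1=0)
t=2: δ = [5.400e-04, 1.215e-03, 1.350e-03]  ψ = [2, 2, 2]  (obs o_2=1)
t=3: δ = [9.720e-05, 4.050e-05, 1.350e-04]  ψ = [1, 2, 2]  (obs o_3=4)
backtrack: best end state = 2; path = [0, 2, 2, 2]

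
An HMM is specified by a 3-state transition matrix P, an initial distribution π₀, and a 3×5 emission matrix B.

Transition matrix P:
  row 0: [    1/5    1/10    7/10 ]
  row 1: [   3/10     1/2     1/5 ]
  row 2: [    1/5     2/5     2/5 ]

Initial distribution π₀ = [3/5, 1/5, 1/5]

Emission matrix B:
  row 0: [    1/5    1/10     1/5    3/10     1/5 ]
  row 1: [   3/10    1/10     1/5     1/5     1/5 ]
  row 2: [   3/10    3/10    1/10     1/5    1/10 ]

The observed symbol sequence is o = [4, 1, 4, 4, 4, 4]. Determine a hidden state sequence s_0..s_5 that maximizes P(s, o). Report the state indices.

t=0: δ = [1.200e-01, 4.000e-02, 2.000e-02]  (obs o_0=4)
t=1: δ = [2.400e-03, 2.000e-03, 2.520e-02]  ψ = [0, 1, 0]  (obs o_1=1)
t=2: δ = [1.008e-03, 2.016e-03, 1.008e-03]  ψ = [2, 2, 2]  (obs o_2=4)
t=3: δ = [1.210e-04, 2.016e-04, 7.056e-05]  ψ = [1, 1, 0]  (obs o_3=4)
t=4: δ = [1.210e-05, 2.016e-05, 8.467e-06]  ψ = [1, 1, 0]  (obs o_4=4)
t=5: δ = [1.210e-06, 2.016e-06, 8.467e-07]  ψ = [1, 1, 0]  (obs o_5=4)
backtrack: best end state = 1; path = [0, 2, 1, 1, 1, 1]

path = [0, 2, 1, 1, 1, 1]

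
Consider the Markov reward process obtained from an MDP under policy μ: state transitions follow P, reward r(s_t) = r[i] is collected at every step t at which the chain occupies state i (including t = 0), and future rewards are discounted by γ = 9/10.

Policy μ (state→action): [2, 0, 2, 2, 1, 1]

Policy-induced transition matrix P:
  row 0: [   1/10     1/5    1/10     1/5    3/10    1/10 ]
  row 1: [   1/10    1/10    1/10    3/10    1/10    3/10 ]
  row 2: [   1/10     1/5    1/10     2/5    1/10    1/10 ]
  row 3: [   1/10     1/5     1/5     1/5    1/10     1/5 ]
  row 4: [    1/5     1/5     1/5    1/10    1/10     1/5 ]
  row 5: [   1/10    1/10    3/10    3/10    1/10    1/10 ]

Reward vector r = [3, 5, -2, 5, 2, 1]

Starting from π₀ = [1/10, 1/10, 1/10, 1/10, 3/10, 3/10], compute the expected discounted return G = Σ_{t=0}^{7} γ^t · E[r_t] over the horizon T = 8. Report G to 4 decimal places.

G = 13.6983

t=0: π = [0.1000, 0.1000, 0.1000, 0.1000, 0.3000, 0.3000], E[r] = 2.0000, γ^t·E[r] = 2.000000, running G = 2.000000
t=1: π = [0.1300, 0.1600, 0.2000, 0.2300, 0.1200, 0.1600], E[r] = 2.3400, γ^t·E[r] = 2.106000, running G = 4.106000
t=2: π = [0.1120, 0.1680, 0.1670, 0.2600, 0.1260, 0.1670], E[r] = 2.5610, γ^t·E[r] = 2.074410, running G = 6.180410
t=3: π = [0.1126, 0.1665, 0.1720, 0.2543, 0.1224, 0.1722], E[r] = 2.5148, γ^t·E[r] = 1.833289, running G = 8.013699
t=4: π = [0.1122, 0.1661, 0.1721, 0.2560, 0.1225, 0.1710], E[r] = 2.5193, γ^t·E[r] = 1.652919, running G = 9.666618
t=5: π = [0.1123, 0.1663, 0.1720, 0.2559, 0.1224, 0.1711], E[r] = 2.5195, γ^t·E[r] = 1.487731, running G = 11.154349
t=6: π = [0.1122, 0.1663, 0.1720, 0.2559, 0.1225, 0.1711], E[r] = 2.5195, γ^t·E[r] = 1.338941, running G = 12.493290
t=7: π = [0.1122, 0.1663, 0.1721, 0.2559, 0.1224, 0.1711], E[r] = 2.5194, γ^t·E[r] = 1.205039, running G = 13.698329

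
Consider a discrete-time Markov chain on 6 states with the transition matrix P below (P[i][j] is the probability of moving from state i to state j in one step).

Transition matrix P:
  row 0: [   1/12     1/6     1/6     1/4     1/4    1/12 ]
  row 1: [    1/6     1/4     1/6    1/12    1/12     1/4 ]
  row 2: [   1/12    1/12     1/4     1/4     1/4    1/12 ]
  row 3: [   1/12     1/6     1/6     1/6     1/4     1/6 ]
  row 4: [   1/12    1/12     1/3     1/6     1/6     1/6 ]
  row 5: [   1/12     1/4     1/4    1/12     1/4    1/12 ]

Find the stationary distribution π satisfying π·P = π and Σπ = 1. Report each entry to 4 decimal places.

Balance equations π_j = Σ_i π_i·P[i][j]:
  π_0 = 1/12·π_0 + 1/6·π_1 + 1/12·π_2 + 1/12·π_3 + 1/12·π_4 + 1/12·π_5
  π_1 = 1/6·π_0 + 1/4·π_1 + 1/12·π_2 + 1/6·π_3 + 1/12·π_4 + 1/4·π_5
  π_2 = 1/6·π_0 + 1/6·π_1 + 1/4·π_2 + 1/6·π_3 + 1/3·π_4 + 1/4·π_5
  π_3 = 1/4·π_0 + 1/12·π_1 + 1/4·π_2 + 1/6·π_3 + 1/6·π_4 + 1/12·π_5
  π_4 = 1/4·π_0 + 1/12·π_1 + 1/4·π_2 + 1/4·π_3 + 1/6·π_4 + 1/4·π_5
  normalize: π_0 + π_1 + π_2 + π_3 + π_4 + π_5 = 1
Solving the linear system gives exactly π = [11621/120773, 18679/120773, 28046/120773, 20464/120773, 24997/120773, 16966/120773].

π = [0.0962, 0.1547, 0.2322, 0.1694, 0.2070, 0.1405]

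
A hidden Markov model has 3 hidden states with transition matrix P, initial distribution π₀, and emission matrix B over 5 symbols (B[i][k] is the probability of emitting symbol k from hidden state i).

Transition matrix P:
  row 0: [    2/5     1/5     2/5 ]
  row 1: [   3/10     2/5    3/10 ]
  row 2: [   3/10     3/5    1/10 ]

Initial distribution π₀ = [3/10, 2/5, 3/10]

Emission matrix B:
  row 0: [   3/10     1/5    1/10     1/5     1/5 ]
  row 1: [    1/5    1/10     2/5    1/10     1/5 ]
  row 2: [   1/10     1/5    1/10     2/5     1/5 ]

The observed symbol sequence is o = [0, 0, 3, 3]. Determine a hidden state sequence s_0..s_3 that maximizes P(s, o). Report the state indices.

path = [0, 0, 0, 2]

t=0: δ = [9.000e-02, 8.000e-02, 3.000e-02]  (obs o_0=0)
t=1: δ = [1.080e-02, 6.400e-03, 3.600e-03]  ψ = [0, 1, 0]  (obs o_1=0)
t=2: δ = [8.640e-04, 2.560e-04, 1.728e-03]  ψ = [0, 1, 0]  (obs o_2=3)
t=3: δ = [1.037e-04, 1.037e-04, 1.382e-04]  ψ = [2, 2, 0]  (obs o_3=3)
backtrack: best end state = 2; path = [0, 0, 0, 2]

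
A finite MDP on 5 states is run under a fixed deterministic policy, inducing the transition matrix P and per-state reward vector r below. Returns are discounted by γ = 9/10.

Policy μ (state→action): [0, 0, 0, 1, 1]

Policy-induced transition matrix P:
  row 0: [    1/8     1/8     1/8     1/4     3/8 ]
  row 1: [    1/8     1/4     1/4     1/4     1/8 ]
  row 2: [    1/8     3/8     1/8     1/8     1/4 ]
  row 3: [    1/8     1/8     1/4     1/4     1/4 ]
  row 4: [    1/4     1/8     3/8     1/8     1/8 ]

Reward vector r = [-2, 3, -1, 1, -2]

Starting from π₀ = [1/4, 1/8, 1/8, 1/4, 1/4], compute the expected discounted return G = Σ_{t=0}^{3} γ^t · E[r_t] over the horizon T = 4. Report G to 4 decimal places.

G = -1.0127

t=0: π = [0.2500, 0.1250, 0.1250, 0.2500, 0.2500], E[r] = -0.5000, γ^t·E[r] = -0.500000, running G = -0.500000
t=1: π = [0.1563, 0.1719, 0.2344, 0.2031, 0.2344], E[r] = -0.2969, γ^t·E[r] = -0.267188, running G = -0.767188
t=2: π = [0.1543, 0.2051, 0.2305, 0.1914, 0.2188], E[r] = -0.1699, γ^t·E[r] = -0.137637, running G = -0.904824
t=3: π = [0.1523, 0.2083, 0.2292, 0.1938, 0.2163], E[r] = -0.1479, γ^t·E[r] = -0.107855, running G = -1.012679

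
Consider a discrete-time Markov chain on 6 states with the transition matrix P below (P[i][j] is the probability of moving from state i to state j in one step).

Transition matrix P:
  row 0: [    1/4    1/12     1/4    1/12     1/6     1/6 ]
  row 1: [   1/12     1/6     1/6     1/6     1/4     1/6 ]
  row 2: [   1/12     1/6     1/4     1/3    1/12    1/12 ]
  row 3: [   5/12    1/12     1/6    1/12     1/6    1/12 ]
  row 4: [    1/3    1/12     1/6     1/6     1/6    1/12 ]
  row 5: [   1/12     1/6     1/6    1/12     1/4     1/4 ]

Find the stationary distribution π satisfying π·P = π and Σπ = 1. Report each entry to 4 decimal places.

π = [0.2146, 0.1214, 0.2013, 0.1580, 0.1711, 0.1336]

Balance equations π_j = Σ_i π_i·P[i][j]:
  π_0 = 1/4·π_0 + 1/12·π_1 + 1/12·π_2 + 5/12·π_3 + 1/3·π_4 + 1/12·π_5
  π_1 = 1/12·π_0 + 1/6·π_1 + 1/6·π_2 + 1/12·π_3 + 1/12·π_4 + 1/6·π_5
  π_2 = 1/4·π_0 + 1/6·π_1 + 1/4·π_2 + 1/6·π_3 + 1/6·π_4 + 1/6·π_5
  π_3 = 1/12·π_0 + 1/6·π_1 + 1/3·π_2 + 1/12·π_3 + 1/6·π_4 + 1/12·π_5
  π_4 = 1/6·π_0 + 1/4·π_1 + 1/12·π_2 + 1/6·π_3 + 1/6·π_4 + 1/4·π_5
  normalize: π_0 + π_1 + π_2 + π_3 + π_4 + π_5 = 1
Solving the linear system gives exactly π = [45821/213562, 25917/213562, 42995/213562, 33751/213562, 18274/106781, 14265/106781].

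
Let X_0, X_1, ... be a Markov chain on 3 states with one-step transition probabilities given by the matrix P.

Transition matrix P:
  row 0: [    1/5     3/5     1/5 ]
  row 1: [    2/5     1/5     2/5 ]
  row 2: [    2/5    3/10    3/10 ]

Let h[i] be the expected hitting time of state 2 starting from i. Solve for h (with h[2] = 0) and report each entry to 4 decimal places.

First-step conditioning: h[2] = 0; for i ≠ 2, h[i] = 1 + Σ_k P[i][k]·h[k].
  h[0] = 1 + 1/5·h[0] + 3/5·h[1]
  h[1] = 1 + 2/5·h[0] + 1/5·h[1]
Solving the 2×2 linear system over states ≠ 2 gives exactly h = [7/2, 3, 0] (h[2] = 0 is the target).

h = [3.5000, 3.0000, 0.0000]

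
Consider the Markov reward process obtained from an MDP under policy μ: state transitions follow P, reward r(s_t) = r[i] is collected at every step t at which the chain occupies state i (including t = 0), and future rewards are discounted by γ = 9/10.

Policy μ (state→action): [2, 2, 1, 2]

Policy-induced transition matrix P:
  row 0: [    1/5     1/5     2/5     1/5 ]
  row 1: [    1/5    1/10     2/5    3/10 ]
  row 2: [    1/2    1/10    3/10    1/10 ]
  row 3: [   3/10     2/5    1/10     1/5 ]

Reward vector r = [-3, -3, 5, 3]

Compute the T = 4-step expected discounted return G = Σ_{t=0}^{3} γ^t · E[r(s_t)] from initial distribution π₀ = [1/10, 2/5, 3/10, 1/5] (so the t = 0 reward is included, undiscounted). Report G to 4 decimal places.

G = 2.1906

t=0: π = [0.1000, 0.4000, 0.3000, 0.2000], E[r] = 0.6000, γ^t·E[r] = 0.600000, running G = 0.600000
t=1: π = [0.3100, 0.1700, 0.3100, 0.2100], E[r] = 0.7400, γ^t·E[r] = 0.666000, running G = 1.266000
t=2: π = [0.3140, 0.1940, 0.3060, 0.1860], E[r] = 0.5640, γ^t·E[r] = 0.456840, running G = 1.722840
t=3: π = [0.3104, 0.1872, 0.3136, 0.1888], E[r] = 0.6416, γ^t·E[r] = 0.467726, running G = 2.190566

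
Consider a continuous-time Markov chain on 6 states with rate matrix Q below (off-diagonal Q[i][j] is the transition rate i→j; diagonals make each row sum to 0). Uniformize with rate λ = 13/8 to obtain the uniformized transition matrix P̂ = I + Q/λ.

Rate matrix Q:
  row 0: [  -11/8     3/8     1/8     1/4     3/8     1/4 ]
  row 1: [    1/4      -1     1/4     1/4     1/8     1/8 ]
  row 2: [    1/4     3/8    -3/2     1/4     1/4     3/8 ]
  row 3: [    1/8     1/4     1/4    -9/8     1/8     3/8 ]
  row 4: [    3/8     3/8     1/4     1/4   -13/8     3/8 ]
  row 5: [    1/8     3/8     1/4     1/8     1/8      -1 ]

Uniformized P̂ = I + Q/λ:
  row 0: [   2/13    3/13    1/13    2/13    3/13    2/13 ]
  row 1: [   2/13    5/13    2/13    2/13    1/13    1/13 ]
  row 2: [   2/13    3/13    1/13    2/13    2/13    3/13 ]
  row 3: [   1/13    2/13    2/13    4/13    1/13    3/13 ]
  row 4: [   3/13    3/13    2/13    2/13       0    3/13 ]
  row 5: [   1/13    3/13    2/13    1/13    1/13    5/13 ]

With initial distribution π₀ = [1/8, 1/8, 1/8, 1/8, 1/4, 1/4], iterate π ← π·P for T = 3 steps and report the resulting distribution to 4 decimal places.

π = [0.1326, 0.2579, 0.1336, 0.1614, 0.0992, 0.2152]

t=0: π = [0.1250, 0.1250, 0.1250, 0.1250, 0.2500, 0.2500]
t=1: π = [0.1442, 0.2404, 0.1346, 0.1538, 0.0865, 0.2404]
t=2: π = [0.1302, 0.2559, 0.1324, 0.1590, 0.1028, 0.2197]
t=3: π = [0.1326, 0.2579, 0.1336, 0.1614, 0.0992, 0.2152]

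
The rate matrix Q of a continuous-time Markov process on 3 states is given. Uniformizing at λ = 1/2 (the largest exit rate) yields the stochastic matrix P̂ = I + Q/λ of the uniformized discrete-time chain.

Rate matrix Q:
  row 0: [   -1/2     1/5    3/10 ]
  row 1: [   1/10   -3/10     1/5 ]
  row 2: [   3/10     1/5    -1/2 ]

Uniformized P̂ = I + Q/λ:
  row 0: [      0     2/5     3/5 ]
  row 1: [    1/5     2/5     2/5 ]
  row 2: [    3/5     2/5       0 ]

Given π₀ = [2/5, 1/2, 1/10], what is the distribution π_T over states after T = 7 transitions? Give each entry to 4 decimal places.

t=0: π = [0.4000, 0.5000, 0.1000]
t=1: π = [0.1600, 0.4000, 0.4400]
t=2: π = [0.3440, 0.4000, 0.2560]
t=3: π = [0.2336, 0.4000, 0.3664]
t=4: π = [0.2998, 0.4000, 0.3002]
t=5: π = [0.2601, 0.4000, 0.3399]
t=6: π = [0.2839, 0.4000, 0.3161]
t=7: π = [0.2696, 0.4000, 0.3304]

π = [0.2696, 0.4000, 0.3304]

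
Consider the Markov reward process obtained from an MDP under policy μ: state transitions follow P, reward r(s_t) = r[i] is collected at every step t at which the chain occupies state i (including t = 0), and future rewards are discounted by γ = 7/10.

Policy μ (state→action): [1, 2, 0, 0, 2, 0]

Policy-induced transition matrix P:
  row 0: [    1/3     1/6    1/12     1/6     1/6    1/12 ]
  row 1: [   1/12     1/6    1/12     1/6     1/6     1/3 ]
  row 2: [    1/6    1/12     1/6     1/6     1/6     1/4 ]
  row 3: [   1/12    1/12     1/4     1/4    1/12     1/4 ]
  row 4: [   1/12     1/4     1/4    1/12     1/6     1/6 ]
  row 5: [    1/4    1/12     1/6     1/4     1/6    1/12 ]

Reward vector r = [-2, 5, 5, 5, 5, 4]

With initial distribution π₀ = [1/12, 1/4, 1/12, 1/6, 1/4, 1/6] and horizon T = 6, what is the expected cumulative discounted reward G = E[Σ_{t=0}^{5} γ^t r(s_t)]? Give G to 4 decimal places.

G = 11.4180

t=0: π = [0.0833, 0.2500, 0.0833, 0.1667, 0.2500, 0.1667], E[r] = 4.2500, γ^t·E[r] = 4.250000, running G = 4.250000
t=1: π = [0.1389, 0.1528, 0.1736, 0.1736, 0.1528, 0.2083], E[r] = 3.8194, γ^t·E[r] = 2.673611, running G = 6.923611
t=2: π = [0.1672, 0.1331, 0.1696, 0.1858, 0.1522, 0.1921], E[r] = 3.6372, γ^t·E[r] = 1.782205, running G = 8.705816
t=3: π = [0.1713, 0.1337, 0.1698, 0.1855, 0.1512, 0.1885], E[r] = 3.6124, γ^t·E[r] = 1.239058, running G = 9.944874
t=4: π = [0.1717, 0.1339, 0.1693, 0.1852, 0.1512, 0.1886], E[r] = 3.6093, γ^t·E[r] = 0.866602, running G = 10.811476
t=5: π = [0.1718, 0.1340, 0.1692, 0.1852, 0.1512, 0.1885], E[r] = 3.6089, γ^t·E[r] = 0.606542, running G = 11.418018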